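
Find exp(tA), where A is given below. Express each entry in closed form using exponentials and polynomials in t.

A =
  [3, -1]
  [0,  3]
e^{tA} =
  [exp(3*t), -t*exp(3*t)]
  [0, exp(3*t)]

Strategy: write A = P · J · P⁻¹ where J is a Jordan canonical form, so e^{tA} = P · e^{tJ} · P⁻¹, and e^{tJ} can be computed block-by-block.

A has Jordan form
J =
  [3, 1]
  [0, 3]
(up to reordering of blocks).

Per-block formulas:
  For a 2×2 Jordan block J_2(3): exp(t · J_2(3)) = e^(3t)·(I + t·N), where N is the 2×2 nilpotent shift.

After assembling e^{tJ} and conjugating by P, we get:

e^{tA} =
  [exp(3*t), -t*exp(3*t)]
  [0, exp(3*t)]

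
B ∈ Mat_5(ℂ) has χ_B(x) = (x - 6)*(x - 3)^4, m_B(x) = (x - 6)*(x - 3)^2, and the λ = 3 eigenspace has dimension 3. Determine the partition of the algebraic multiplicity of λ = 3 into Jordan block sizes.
Block sizes for λ = 3: [2, 1, 1]

Step 1 — from the characteristic polynomial, algebraic multiplicity of λ = 3 is 4. From dim ker(B − (3)·I) = 3, there are exactly 3 Jordan blocks for λ = 3.
Step 2 — from the minimal polynomial, the factor (x − 3)^2 tells us the largest block for λ = 3 has size 2.
Step 3 — with total size 4, 3 blocks, and largest block 2, the block sizes (in nonincreasing order) are [2, 1, 1].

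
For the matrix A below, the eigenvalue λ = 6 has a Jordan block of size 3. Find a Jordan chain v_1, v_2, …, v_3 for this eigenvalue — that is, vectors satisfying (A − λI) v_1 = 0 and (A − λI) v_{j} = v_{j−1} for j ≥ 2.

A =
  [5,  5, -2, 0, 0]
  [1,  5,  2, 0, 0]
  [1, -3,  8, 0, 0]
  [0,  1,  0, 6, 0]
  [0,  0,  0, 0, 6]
A Jordan chain for λ = 6 of length 3:
v_1 = (4, 0, -2, 1, 0)ᵀ
v_2 = (-1, 1, 1, 0, 0)ᵀ
v_3 = (1, 0, 0, 0, 0)ᵀ

Let N = A − (6)·I. We want v_3 with N^3 v_3 = 0 but N^2 v_3 ≠ 0; then v_{j-1} := N · v_j for j = 3, …, 2.

Pick v_3 = (1, 0, 0, 0, 0)ᵀ.
Then v_2 = N · v_3 = (-1, 1, 1, 0, 0)ᵀ.
Then v_1 = N · v_2 = (4, 0, -2, 1, 0)ᵀ.

Sanity check: (A − (6)·I) v_1 = (0, 0, 0, 0, 0)ᵀ = 0. ✓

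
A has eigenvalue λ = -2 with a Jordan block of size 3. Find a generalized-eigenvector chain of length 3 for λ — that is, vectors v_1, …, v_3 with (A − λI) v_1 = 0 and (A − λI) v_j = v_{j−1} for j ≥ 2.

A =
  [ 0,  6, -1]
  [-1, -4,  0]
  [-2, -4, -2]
A Jordan chain for λ = -2 of length 3:
v_1 = (4, -2, -4)ᵀ
v_2 = (6, -2, -4)ᵀ
v_3 = (0, 1, 0)ᵀ

Let N = A − (-2)·I. We want v_3 with N^3 v_3 = 0 but N^2 v_3 ≠ 0; then v_{j-1} := N · v_j for j = 3, …, 2.

Pick v_3 = (0, 1, 0)ᵀ.
Then v_2 = N · v_3 = (6, -2, -4)ᵀ.
Then v_1 = N · v_2 = (4, -2, -4)ᵀ.

Sanity check: (A − (-2)·I) v_1 = (0, 0, 0)ᵀ = 0. ✓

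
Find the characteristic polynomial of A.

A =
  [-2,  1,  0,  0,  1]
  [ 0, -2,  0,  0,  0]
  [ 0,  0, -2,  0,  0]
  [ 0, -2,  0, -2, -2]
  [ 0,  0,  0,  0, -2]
x^5 + 10*x^4 + 40*x^3 + 80*x^2 + 80*x + 32

Expanding det(x·I − A) (e.g. by cofactor expansion or by noting that A is similar to its Jordan form J, which has the same characteristic polynomial as A) gives
  χ_A(x) = x^5 + 10*x^4 + 40*x^3 + 80*x^2 + 80*x + 32
which factors as (x + 2)^5. The eigenvalues (with algebraic multiplicities) are λ = -2 with multiplicity 5.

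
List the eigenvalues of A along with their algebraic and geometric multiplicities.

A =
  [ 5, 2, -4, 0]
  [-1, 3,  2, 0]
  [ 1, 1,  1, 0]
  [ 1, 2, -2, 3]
λ = 3: alg = 4, geom = 2

Step 1 — factor the characteristic polynomial to read off the algebraic multiplicities:
  χ_A(x) = (x - 3)^4

Step 2 — compute geometric multiplicities via the rank-nullity identity g(λ) = n − rank(A − λI):
  rank(A − (3)·I) = 2, so dim ker(A − (3)·I) = n − 2 = 2

Summary:
  λ = 3: algebraic multiplicity = 4, geometric multiplicity = 2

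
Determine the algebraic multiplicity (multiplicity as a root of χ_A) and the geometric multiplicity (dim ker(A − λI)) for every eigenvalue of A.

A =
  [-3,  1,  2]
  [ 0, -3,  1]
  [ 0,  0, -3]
λ = -3: alg = 3, geom = 1

Step 1 — factor the characteristic polynomial to read off the algebraic multiplicities:
  χ_A(x) = (x + 3)^3

Step 2 — compute geometric multiplicities via the rank-nullity identity g(λ) = n − rank(A − λI):
  rank(A − (-3)·I) = 2, so dim ker(A − (-3)·I) = n − 2 = 1

Summary:
  λ = -3: algebraic multiplicity = 3, geometric multiplicity = 1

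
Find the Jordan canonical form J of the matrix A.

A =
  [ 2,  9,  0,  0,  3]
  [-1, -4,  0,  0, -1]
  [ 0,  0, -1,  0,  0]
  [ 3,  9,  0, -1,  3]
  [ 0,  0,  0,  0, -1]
J_2(-1) ⊕ J_1(-1) ⊕ J_1(-1) ⊕ J_1(-1)

The characteristic polynomial is
  det(x·I − A) = x^5 + 5*x^4 + 10*x^3 + 10*x^2 + 5*x + 1 = (x + 1)^5

Eigenvalues and multiplicities (the geometric multiplicity of λ is n − rank(A − λI), which equals the number of Jordan blocks for λ):
  λ = -1: algebraic multiplicity = 5, geometric multiplicity = 4

Determining the block sizes for each eigenvalue:
  λ = -1: 4 blocks summing to 5 forces exactly one block of size 2 and the rest size 1 → block sizes [2, 1, 1, 1]

Assembling the blocks gives a Jordan form
J =
  [-1,  1,  0,  0,  0]
  [ 0, -1,  0,  0,  0]
  [ 0,  0, -1,  0,  0]
  [ 0,  0,  0, -1,  0]
  [ 0,  0,  0,  0, -1]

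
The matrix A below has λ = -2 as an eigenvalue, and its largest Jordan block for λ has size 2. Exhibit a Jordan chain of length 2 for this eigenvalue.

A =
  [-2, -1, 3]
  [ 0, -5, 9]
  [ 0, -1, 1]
A Jordan chain for λ = -2 of length 2:
v_1 = (-1, -3, -1)ᵀ
v_2 = (0, 1, 0)ᵀ

Let N = A − (-2)·I. We want v_2 with N^2 v_2 = 0 but N^1 v_2 ≠ 0; then v_{j-1} := N · v_j for j = 2, …, 2.

Pick v_2 = (0, 1, 0)ᵀ.
Then v_1 = N · v_2 = (-1, -3, -1)ᵀ.

Sanity check: (A − (-2)·I) v_1 = (0, 0, 0)ᵀ = 0. ✓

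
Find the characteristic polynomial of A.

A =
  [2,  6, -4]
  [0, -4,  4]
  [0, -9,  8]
x^3 - 6*x^2 + 12*x - 8

Expanding det(x·I − A) (e.g. by cofactor expansion or by noting that A is similar to its Jordan form J, which has the same characteristic polynomial as A) gives
  χ_A(x) = x^3 - 6*x^2 + 12*x - 8
which factors as (x - 2)^3. The eigenvalues (with algebraic multiplicities) are λ = 2 with multiplicity 3.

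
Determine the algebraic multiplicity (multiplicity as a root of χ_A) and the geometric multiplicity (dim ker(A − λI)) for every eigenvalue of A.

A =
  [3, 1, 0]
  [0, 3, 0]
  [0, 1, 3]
λ = 3: alg = 3, geom = 2

Step 1 — factor the characteristic polynomial to read off the algebraic multiplicities:
  χ_A(x) = (x - 3)^3

Step 2 — compute geometric multiplicities via the rank-nullity identity g(λ) = n − rank(A − λI):
  rank(A − (3)·I) = 1, so dim ker(A − (3)·I) = n − 1 = 2

Summary:
  λ = 3: algebraic multiplicity = 3, geometric multiplicity = 2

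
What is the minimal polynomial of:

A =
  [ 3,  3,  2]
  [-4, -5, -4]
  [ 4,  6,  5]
x^2 - 2*x + 1

The characteristic polynomial is χ_A(x) = (x - 1)^3, so the eigenvalues are known. The minimal polynomial is
  m_A(x) = Π_λ (x − λ)^{k_λ}
where k_λ is the size of the *largest* Jordan block for λ (equivalently, the smallest k with (A − λI)^k v = 0 for every generalised eigenvector v of λ).

  λ = 1: largest Jordan block has size 2, contributing (x − 1)^2

So m_A(x) = (x - 1)^2 = x^2 - 2*x + 1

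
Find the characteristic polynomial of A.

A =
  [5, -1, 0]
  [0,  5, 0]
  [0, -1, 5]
x^3 - 15*x^2 + 75*x - 125

Expanding det(x·I − A) (e.g. by cofactor expansion or by noting that A is similar to its Jordan form J, which has the same characteristic polynomial as A) gives
  χ_A(x) = x^3 - 15*x^2 + 75*x - 125
which factors as (x - 5)^3. The eigenvalues (with algebraic multiplicities) are λ = 5 with multiplicity 3.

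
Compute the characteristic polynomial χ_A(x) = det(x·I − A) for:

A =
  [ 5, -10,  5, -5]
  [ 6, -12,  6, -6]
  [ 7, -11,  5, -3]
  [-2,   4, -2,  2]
x^4

Expanding det(x·I − A) (e.g. by cofactor expansion or by noting that A is similar to its Jordan form J, which has the same characteristic polynomial as A) gives
  χ_A(x) = x^4
which factors as x^4. The eigenvalues (with algebraic multiplicities) are λ = 0 with multiplicity 4.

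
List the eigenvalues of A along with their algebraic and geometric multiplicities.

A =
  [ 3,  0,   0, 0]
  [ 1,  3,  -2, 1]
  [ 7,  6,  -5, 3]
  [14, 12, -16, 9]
λ = 1: alg = 1, geom = 1; λ = 3: alg = 3, geom = 2

Step 1 — factor the characteristic polynomial to read off the algebraic multiplicities:
  χ_A(x) = (x - 3)^3*(x - 1)

Step 2 — compute geometric multiplicities via the rank-nullity identity g(λ) = n − rank(A − λI):
  rank(A − (1)·I) = 3, so dim ker(A − (1)·I) = n − 3 = 1
  rank(A − (3)·I) = 2, so dim ker(A − (3)·I) = n − 2 = 2

Summary:
  λ = 1: algebraic multiplicity = 1, geometric multiplicity = 1
  λ = 3: algebraic multiplicity = 3, geometric multiplicity = 2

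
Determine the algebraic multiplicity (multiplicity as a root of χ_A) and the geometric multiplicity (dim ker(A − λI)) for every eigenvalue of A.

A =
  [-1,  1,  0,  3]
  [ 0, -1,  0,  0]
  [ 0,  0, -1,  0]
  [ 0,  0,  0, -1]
λ = -1: alg = 4, geom = 3

Step 1 — factor the characteristic polynomial to read off the algebraic multiplicities:
  χ_A(x) = (x + 1)^4

Step 2 — compute geometric multiplicities via the rank-nullity identity g(λ) = n − rank(A − λI):
  rank(A − (-1)·I) = 1, so dim ker(A − (-1)·I) = n − 1 = 3

Summary:
  λ = -1: algebraic multiplicity = 4, geometric multiplicity = 3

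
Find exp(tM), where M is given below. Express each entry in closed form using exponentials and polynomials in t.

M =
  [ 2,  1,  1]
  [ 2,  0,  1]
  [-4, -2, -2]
e^{tM} =
  [t^2 + 2*t + 1, t, t^2/2 + t]
  [2*t, 1, t]
  [-2*t^2 - 4*t, -2*t, -t^2 - 2*t + 1]

Strategy: write M = P · J · P⁻¹ where J is a Jordan canonical form, so e^{tM} = P · e^{tJ} · P⁻¹, and e^{tJ} can be computed block-by-block.

M has Jordan form
J =
  [0, 1, 0]
  [0, 0, 1]
  [0, 0, 0]
(up to reordering of blocks).

Per-block formulas:
  For a 3×3 Jordan block J_3(0): exp(t · J_3(0)) = e^(0t)·(I + t·N + (t^2/2)·N^2), where N is the 3×3 nilpotent shift.

After assembling e^{tJ} and conjugating by P, we get:

e^{tM} =
  [t^2 + 2*t + 1, t, t^2/2 + t]
  [2*t, 1, t]
  [-2*t^2 - 4*t, -2*t, -t^2 - 2*t + 1]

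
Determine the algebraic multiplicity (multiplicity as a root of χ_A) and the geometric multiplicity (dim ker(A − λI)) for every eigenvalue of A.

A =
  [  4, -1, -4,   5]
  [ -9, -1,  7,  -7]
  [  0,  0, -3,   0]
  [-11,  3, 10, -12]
λ = -3: alg = 4, geom = 2

Step 1 — factor the characteristic polynomial to read off the algebraic multiplicities:
  χ_A(x) = (x + 3)^4

Step 2 — compute geometric multiplicities via the rank-nullity identity g(λ) = n − rank(A − λI):
  rank(A − (-3)·I) = 2, so dim ker(A − (-3)·I) = n − 2 = 2

Summary:
  λ = -3: algebraic multiplicity = 4, geometric multiplicity = 2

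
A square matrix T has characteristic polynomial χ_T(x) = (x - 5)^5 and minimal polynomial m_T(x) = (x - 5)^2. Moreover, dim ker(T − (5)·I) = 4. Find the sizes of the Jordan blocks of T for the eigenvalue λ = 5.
Block sizes for λ = 5: [2, 1, 1, 1]

Step 1 — from the characteristic polynomial, algebraic multiplicity of λ = 5 is 5. From dim ker(T − (5)·I) = 4, there are exactly 4 Jordan blocks for λ = 5.
Step 2 — from the minimal polynomial, the factor (x − 5)^2 tells us the largest block for λ = 5 has size 2.
Step 3 — with total size 5, 4 blocks, and largest block 2, the block sizes (in nonincreasing order) are [2, 1, 1, 1].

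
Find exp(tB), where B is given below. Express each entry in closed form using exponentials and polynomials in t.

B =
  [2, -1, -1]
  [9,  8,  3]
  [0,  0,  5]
e^{tB} =
  [-3*t*exp(5*t) + exp(5*t), -t*exp(5*t), -t*exp(5*t)]
  [9*t*exp(5*t), 3*t*exp(5*t) + exp(5*t), 3*t*exp(5*t)]
  [0, 0, exp(5*t)]

Strategy: write B = P · J · P⁻¹ where J is a Jordan canonical form, so e^{tB} = P · e^{tJ} · P⁻¹, and e^{tJ} can be computed block-by-block.

B has Jordan form
J =
  [5, 1, 0]
  [0, 5, 0]
  [0, 0, 5]
(up to reordering of blocks).

Per-block formulas:
  For a 2×2 Jordan block J_2(5): exp(t · J_2(5)) = e^(5t)·(I + t·N), where N is the 2×2 nilpotent shift.
  For a 1×1 block at λ = 5: exp(t · [5]) = [e^(5t)].

After assembling e^{tJ} and conjugating by P, we get:

e^{tB} =
  [-3*t*exp(5*t) + exp(5*t), -t*exp(5*t), -t*exp(5*t)]
  [9*t*exp(5*t), 3*t*exp(5*t) + exp(5*t), 3*t*exp(5*t)]
  [0, 0, exp(5*t)]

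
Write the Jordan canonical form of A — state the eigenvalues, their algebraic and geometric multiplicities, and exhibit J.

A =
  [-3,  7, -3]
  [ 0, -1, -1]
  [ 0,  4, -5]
J_3(-3)

The characteristic polynomial is
  det(x·I − A) = x^3 + 9*x^2 + 27*x + 27 = (x + 3)^3

Eigenvalues and multiplicities (the geometric multiplicity of λ is n − rank(A − λI), which equals the number of Jordan blocks for λ):
  λ = -3: algebraic multiplicity = 3, geometric multiplicity = 1

Determining the block sizes for each eigenvalue:
  λ = -3: one block (gm = 1), so the single block has size am = 3 → block sizes [3]

Assembling the blocks gives a Jordan form
J =
  [-3,  1,  0]
  [ 0, -3,  1]
  [ 0,  0, -3]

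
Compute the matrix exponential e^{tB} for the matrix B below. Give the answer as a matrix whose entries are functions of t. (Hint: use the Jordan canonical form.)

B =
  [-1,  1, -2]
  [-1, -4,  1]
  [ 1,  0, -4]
e^{tB} =
  [t^2*exp(-3*t)/2 + 2*t*exp(-3*t) + exp(-3*t), t^2*exp(-3*t)/2 + t*exp(-3*t), -t^2*exp(-3*t)/2 - 2*t*exp(-3*t)]
  [-t*exp(-3*t), -t*exp(-3*t) + exp(-3*t), t*exp(-3*t)]
  [t^2*exp(-3*t)/2 + t*exp(-3*t), t^2*exp(-3*t)/2, -t^2*exp(-3*t)/2 - t*exp(-3*t) + exp(-3*t)]

Strategy: write B = P · J · P⁻¹ where J is a Jordan canonical form, so e^{tB} = P · e^{tJ} · P⁻¹, and e^{tJ} can be computed block-by-block.

B has Jordan form
J =
  [-3,  1,  0]
  [ 0, -3,  1]
  [ 0,  0, -3]
(up to reordering of blocks).

Per-block formulas:
  For a 3×3 Jordan block J_3(-3): exp(t · J_3(-3)) = e^(-3t)·(I + t·N + (t^2/2)·N^2), where N is the 3×3 nilpotent shift.

After assembling e^{tJ} and conjugating by P, we get:

e^{tB} =
  [t^2*exp(-3*t)/2 + 2*t*exp(-3*t) + exp(-3*t), t^2*exp(-3*t)/2 + t*exp(-3*t), -t^2*exp(-3*t)/2 - 2*t*exp(-3*t)]
  [-t*exp(-3*t), -t*exp(-3*t) + exp(-3*t), t*exp(-3*t)]
  [t^2*exp(-3*t)/2 + t*exp(-3*t), t^2*exp(-3*t)/2, -t^2*exp(-3*t)/2 - t*exp(-3*t) + exp(-3*t)]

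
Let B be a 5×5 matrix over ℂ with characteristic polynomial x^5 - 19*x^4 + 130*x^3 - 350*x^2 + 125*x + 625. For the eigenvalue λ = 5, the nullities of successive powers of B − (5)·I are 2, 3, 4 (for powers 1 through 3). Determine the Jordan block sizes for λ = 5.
Block sizes for λ = 5: [3, 1]

From the dimensions of kernels of powers, the number of Jordan blocks of size at least j is d_j − d_{j−1} where d_j = dim ker(N^j) (with d_0 = 0). Computing the differences gives [2, 1, 1].
The number of blocks of size exactly k is (#blocks of size ≥ k) − (#blocks of size ≥ k + 1), so the partition is: 1 block(s) of size 1, 1 block(s) of size 3.
In nonincreasing order the block sizes are [3, 1].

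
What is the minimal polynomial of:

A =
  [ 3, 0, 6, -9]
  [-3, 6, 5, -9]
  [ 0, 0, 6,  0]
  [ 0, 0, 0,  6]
x^3 - 15*x^2 + 72*x - 108

The characteristic polynomial is χ_A(x) = (x - 6)^3*(x - 3), so the eigenvalues are known. The minimal polynomial is
  m_A(x) = Π_λ (x − λ)^{k_λ}
where k_λ is the size of the *largest* Jordan block for λ (equivalently, the smallest k with (A − λI)^k v = 0 for every generalised eigenvector v of λ).

  λ = 3: largest Jordan block has size 1, contributing (x − 3)
  λ = 6: largest Jordan block has size 2, contributing (x − 6)^2

So m_A(x) = (x - 6)^2*(x - 3) = x^3 - 15*x^2 + 72*x - 108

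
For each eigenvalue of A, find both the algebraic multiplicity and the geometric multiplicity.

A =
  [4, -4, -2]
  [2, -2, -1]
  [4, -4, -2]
λ = 0: alg = 3, geom = 2

Step 1 — factor the characteristic polynomial to read off the algebraic multiplicities:
  χ_A(x) = x^3

Step 2 — compute geometric multiplicities via the rank-nullity identity g(λ) = n − rank(A − λI):
  rank(A − (0)·I) = 1, so dim ker(A − (0)·I) = n − 1 = 2

Summary:
  λ = 0: algebraic multiplicity = 3, geometric multiplicity = 2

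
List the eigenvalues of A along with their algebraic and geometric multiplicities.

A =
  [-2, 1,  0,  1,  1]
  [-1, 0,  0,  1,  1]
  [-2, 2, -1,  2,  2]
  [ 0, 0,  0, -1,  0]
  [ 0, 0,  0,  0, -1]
λ = -1: alg = 5, geom = 4

Step 1 — factor the characteristic polynomial to read off the algebraic multiplicities:
  χ_A(x) = (x + 1)^5

Step 2 — compute geometric multiplicities via the rank-nullity identity g(λ) = n − rank(A − λI):
  rank(A − (-1)·I) = 1, so dim ker(A − (-1)·I) = n − 1 = 4

Summary:
  λ = -1: algebraic multiplicity = 5, geometric multiplicity = 4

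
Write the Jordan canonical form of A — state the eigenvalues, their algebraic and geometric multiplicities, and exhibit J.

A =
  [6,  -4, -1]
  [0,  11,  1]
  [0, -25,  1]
J_3(6)

The characteristic polynomial is
  det(x·I − A) = x^3 - 18*x^2 + 108*x - 216 = (x - 6)^3

Eigenvalues and multiplicities (the geometric multiplicity of λ is n − rank(A − λI), which equals the number of Jordan blocks for λ):
  λ = 6: algebraic multiplicity = 3, geometric multiplicity = 1

Determining the block sizes for each eigenvalue:
  λ = 6: one block (gm = 1), so the single block has size am = 3 → block sizes [3]

Assembling the blocks gives a Jordan form
J =
  [6, 1, 0]
  [0, 6, 1]
  [0, 0, 6]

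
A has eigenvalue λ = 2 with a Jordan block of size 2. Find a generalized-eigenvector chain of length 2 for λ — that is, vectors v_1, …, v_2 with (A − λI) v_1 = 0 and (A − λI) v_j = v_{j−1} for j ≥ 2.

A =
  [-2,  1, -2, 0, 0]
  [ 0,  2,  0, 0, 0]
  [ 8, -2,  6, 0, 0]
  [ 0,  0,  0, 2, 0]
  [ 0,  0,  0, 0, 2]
A Jordan chain for λ = 2 of length 2:
v_1 = (-4, 0, 8, 0, 0)ᵀ
v_2 = (1, 0, 0, 0, 0)ᵀ

Let N = A − (2)·I. We want v_2 with N^2 v_2 = 0 but N^1 v_2 ≠ 0; then v_{j-1} := N · v_j for j = 2, …, 2.

Pick v_2 = (1, 0, 0, 0, 0)ᵀ.
Then v_1 = N · v_2 = (-4, 0, 8, 0, 0)ᵀ.

Sanity check: (A − (2)·I) v_1 = (0, 0, 0, 0, 0)ᵀ = 0. ✓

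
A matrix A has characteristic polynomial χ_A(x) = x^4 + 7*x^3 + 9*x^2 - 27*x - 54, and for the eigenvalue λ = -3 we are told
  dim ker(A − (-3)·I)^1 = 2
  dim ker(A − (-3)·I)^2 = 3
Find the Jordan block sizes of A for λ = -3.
Block sizes for λ = -3: [2, 1]

From the dimensions of kernels of powers, the number of Jordan blocks of size at least j is d_j − d_{j−1} where d_j = dim ker(N^j) (with d_0 = 0). Computing the differences gives [2, 1].
The number of blocks of size exactly k is (#blocks of size ≥ k) − (#blocks of size ≥ k + 1), so the partition is: 1 block(s) of size 1, 1 block(s) of size 2.
In nonincreasing order the block sizes are [2, 1].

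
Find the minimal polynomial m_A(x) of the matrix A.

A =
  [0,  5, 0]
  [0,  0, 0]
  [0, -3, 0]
x^2

The characteristic polynomial is χ_A(x) = x^3, so the eigenvalues are known. The minimal polynomial is
  m_A(x) = Π_λ (x − λ)^{k_λ}
where k_λ is the size of the *largest* Jordan block for λ (equivalently, the smallest k with (A − λI)^k v = 0 for every generalised eigenvector v of λ).

  λ = 0: largest Jordan block has size 2, contributing (x − 0)^2

So m_A(x) = x^2 = x^2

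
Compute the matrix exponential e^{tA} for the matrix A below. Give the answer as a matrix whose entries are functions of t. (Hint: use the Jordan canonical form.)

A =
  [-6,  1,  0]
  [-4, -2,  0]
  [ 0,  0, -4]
e^{tA} =
  [-2*t*exp(-4*t) + exp(-4*t), t*exp(-4*t), 0]
  [-4*t*exp(-4*t), 2*t*exp(-4*t) + exp(-4*t), 0]
  [0, 0, exp(-4*t)]

Strategy: write A = P · J · P⁻¹ where J is a Jordan canonical form, so e^{tA} = P · e^{tJ} · P⁻¹, and e^{tJ} can be computed block-by-block.

A has Jordan form
J =
  [-4,  1,  0]
  [ 0, -4,  0]
  [ 0,  0, -4]
(up to reordering of blocks).

Per-block formulas:
  For a 2×2 Jordan block J_2(-4): exp(t · J_2(-4)) = e^(-4t)·(I + t·N), where N is the 2×2 nilpotent shift.
  For a 1×1 block at λ = -4: exp(t · [-4]) = [e^(-4t)].

After assembling e^{tJ} and conjugating by P, we get:

e^{tA} =
  [-2*t*exp(-4*t) + exp(-4*t), t*exp(-4*t), 0]
  [-4*t*exp(-4*t), 2*t*exp(-4*t) + exp(-4*t), 0]
  [0, 0, exp(-4*t)]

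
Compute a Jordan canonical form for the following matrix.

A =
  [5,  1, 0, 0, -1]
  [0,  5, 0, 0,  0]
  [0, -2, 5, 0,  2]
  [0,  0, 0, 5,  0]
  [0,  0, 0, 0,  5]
J_2(5) ⊕ J_1(5) ⊕ J_1(5) ⊕ J_1(5)

The characteristic polynomial is
  det(x·I − A) = x^5 - 25*x^4 + 250*x^3 - 1250*x^2 + 3125*x - 3125 = (x - 5)^5

Eigenvalues and multiplicities (the geometric multiplicity of λ is n − rank(A − λI), which equals the number of Jordan blocks for λ):
  λ = 5: algebraic multiplicity = 5, geometric multiplicity = 4

Determining the block sizes for each eigenvalue:
  λ = 5: 4 blocks summing to 5 forces exactly one block of size 2 and the rest size 1 → block sizes [2, 1, 1, 1]

Assembling the blocks gives a Jordan form
J =
  [5, 1, 0, 0, 0]
  [0, 5, 0, 0, 0]
  [0, 0, 5, 0, 0]
  [0, 0, 0, 5, 0]
  [0, 0, 0, 0, 5]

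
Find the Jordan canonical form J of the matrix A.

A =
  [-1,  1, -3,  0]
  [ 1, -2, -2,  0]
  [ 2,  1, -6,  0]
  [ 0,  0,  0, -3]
J_3(-3) ⊕ J_1(-3)

The characteristic polynomial is
  det(x·I − A) = x^4 + 12*x^3 + 54*x^2 + 108*x + 81 = (x + 3)^4

Eigenvalues and multiplicities (the geometric multiplicity of λ is n − rank(A − λI), which equals the number of Jordan blocks for λ):
  λ = -3: algebraic multiplicity = 4, geometric multiplicity = 2

Determining the block sizes for each eigenvalue:
  λ = -3: with am = 4 and gm = 2, the partition is not yet determined (e.g. several partitions of 4 into 2 parts exist). Let N = A − (-3)·I. Computing rank(N^1) = 2, rank(N^2) = 1, rank(N^3) = 0; the number of blocks of size ≥ j is rank(N^{j−1}) − rank(N^j), giving [2, 1, 1]. So we have 1 block(s) of size 3, 1 block(s) of size 1 → block sizes [3, 1]

Assembling the blocks gives a Jordan form
J =
  [-3,  1,  0,  0]
  [ 0, -3,  1,  0]
  [ 0,  0, -3,  0]
  [ 0,  0,  0, -3]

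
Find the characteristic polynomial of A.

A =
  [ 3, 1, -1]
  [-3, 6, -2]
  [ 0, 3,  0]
x^3 - 9*x^2 + 27*x - 27

Expanding det(x·I − A) (e.g. by cofactor expansion or by noting that A is similar to its Jordan form J, which has the same characteristic polynomial as A) gives
  χ_A(x) = x^3 - 9*x^2 + 27*x - 27
which factors as (x - 3)^3. The eigenvalues (with algebraic multiplicities) are λ = 3 with multiplicity 3.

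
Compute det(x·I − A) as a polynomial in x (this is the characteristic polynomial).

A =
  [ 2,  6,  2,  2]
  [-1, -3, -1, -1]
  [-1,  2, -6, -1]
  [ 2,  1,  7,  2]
x^4 + 5*x^3

Expanding det(x·I − A) (e.g. by cofactor expansion or by noting that A is similar to its Jordan form J, which has the same characteristic polynomial as A) gives
  χ_A(x) = x^4 + 5*x^3
which factors as x^3*(x + 5). The eigenvalues (with algebraic multiplicities) are λ = -5 with multiplicity 1, λ = 0 with multiplicity 3.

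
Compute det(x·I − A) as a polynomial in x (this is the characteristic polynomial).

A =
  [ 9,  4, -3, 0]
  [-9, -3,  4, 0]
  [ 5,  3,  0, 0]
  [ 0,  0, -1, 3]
x^4 - 9*x^3 + 30*x^2 - 44*x + 24

Expanding det(x·I − A) (e.g. by cofactor expansion or by noting that A is similar to its Jordan form J, which has the same characteristic polynomial as A) gives
  χ_A(x) = x^4 - 9*x^3 + 30*x^2 - 44*x + 24
which factors as (x - 3)*(x - 2)^3. The eigenvalues (with algebraic multiplicities) are λ = 2 with multiplicity 3, λ = 3 with multiplicity 1.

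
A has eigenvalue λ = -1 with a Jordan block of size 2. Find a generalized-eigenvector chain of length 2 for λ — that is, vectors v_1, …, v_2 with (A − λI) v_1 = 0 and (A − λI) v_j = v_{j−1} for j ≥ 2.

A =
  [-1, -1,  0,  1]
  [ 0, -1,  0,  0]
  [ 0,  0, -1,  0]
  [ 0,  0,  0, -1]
A Jordan chain for λ = -1 of length 2:
v_1 = (-1, 0, 0, 0)ᵀ
v_2 = (0, 1, 0, 0)ᵀ

Let N = A − (-1)·I. We want v_2 with N^2 v_2 = 0 but N^1 v_2 ≠ 0; then v_{j-1} := N · v_j for j = 2, …, 2.

Pick v_2 = (0, 1, 0, 0)ᵀ.
Then v_1 = N · v_2 = (-1, 0, 0, 0)ᵀ.

Sanity check: (A − (-1)·I) v_1 = (0, 0, 0, 0)ᵀ = 0. ✓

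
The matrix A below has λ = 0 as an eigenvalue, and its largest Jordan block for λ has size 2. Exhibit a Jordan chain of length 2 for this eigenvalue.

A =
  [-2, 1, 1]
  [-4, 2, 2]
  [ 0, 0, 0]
A Jordan chain for λ = 0 of length 2:
v_1 = (-2, -4, 0)ᵀ
v_2 = (1, 0, 0)ᵀ

Let N = A − (0)·I. We want v_2 with N^2 v_2 = 0 but N^1 v_2 ≠ 0; then v_{j-1} := N · v_j for j = 2, …, 2.

Pick v_2 = (1, 0, 0)ᵀ.
Then v_1 = N · v_2 = (-2, -4, 0)ᵀ.

Sanity check: (A − (0)·I) v_1 = (0, 0, 0)ᵀ = 0. ✓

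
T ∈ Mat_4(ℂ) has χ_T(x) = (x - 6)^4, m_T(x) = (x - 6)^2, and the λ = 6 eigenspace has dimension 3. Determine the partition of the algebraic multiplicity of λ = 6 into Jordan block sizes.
Block sizes for λ = 6: [2, 1, 1]

Step 1 — from the characteristic polynomial, algebraic multiplicity of λ = 6 is 4. From dim ker(T − (6)·I) = 3, there are exactly 3 Jordan blocks for λ = 6.
Step 2 — from the minimal polynomial, the factor (x − 6)^2 tells us the largest block for λ = 6 has size 2.
Step 3 — with total size 4, 3 blocks, and largest block 2, the block sizes (in nonincreasing order) are [2, 1, 1].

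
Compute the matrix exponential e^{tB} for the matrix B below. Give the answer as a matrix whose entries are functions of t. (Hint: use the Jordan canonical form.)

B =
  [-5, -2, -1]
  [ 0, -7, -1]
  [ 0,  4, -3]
e^{tB} =
  [exp(-5*t), -2*t*exp(-5*t), -t*exp(-5*t)]
  [0, -2*t*exp(-5*t) + exp(-5*t), -t*exp(-5*t)]
  [0, 4*t*exp(-5*t), 2*t*exp(-5*t) + exp(-5*t)]

Strategy: write B = P · J · P⁻¹ where J is a Jordan canonical form, so e^{tB} = P · e^{tJ} · P⁻¹, and e^{tJ} can be computed block-by-block.

B has Jordan form
J =
  [-5,  1,  0]
  [ 0, -5,  0]
  [ 0,  0, -5]
(up to reordering of blocks).

Per-block formulas:
  For a 2×2 Jordan block J_2(-5): exp(t · J_2(-5)) = e^(-5t)·(I + t·N), where N is the 2×2 nilpotent shift.
  For a 1×1 block at λ = -5: exp(t · [-5]) = [e^(-5t)].

After assembling e^{tJ} and conjugating by P, we get:

e^{tB} =
  [exp(-5*t), -2*t*exp(-5*t), -t*exp(-5*t)]
  [0, -2*t*exp(-5*t) + exp(-5*t), -t*exp(-5*t)]
  [0, 4*t*exp(-5*t), 2*t*exp(-5*t) + exp(-5*t)]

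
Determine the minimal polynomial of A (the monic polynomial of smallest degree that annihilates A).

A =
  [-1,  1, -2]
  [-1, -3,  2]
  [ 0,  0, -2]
x^2 + 4*x + 4

The characteristic polynomial is χ_A(x) = (x + 2)^3, so the eigenvalues are known. The minimal polynomial is
  m_A(x) = Π_λ (x − λ)^{k_λ}
where k_λ is the size of the *largest* Jordan block for λ (equivalently, the smallest k with (A − λI)^k v = 0 for every generalised eigenvector v of λ).

  λ = -2: largest Jordan block has size 2, contributing (x + 2)^2

So m_A(x) = (x + 2)^2 = x^2 + 4*x + 4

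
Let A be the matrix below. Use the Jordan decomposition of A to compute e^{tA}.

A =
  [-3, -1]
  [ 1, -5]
e^{tA} =
  [t*exp(-4*t) + exp(-4*t), -t*exp(-4*t)]
  [t*exp(-4*t), -t*exp(-4*t) + exp(-4*t)]

Strategy: write A = P · J · P⁻¹ where J is a Jordan canonical form, so e^{tA} = P · e^{tJ} · P⁻¹, and e^{tJ} can be computed block-by-block.

A has Jordan form
J =
  [-4,  1]
  [ 0, -4]
(up to reordering of blocks).

Per-block formulas:
  For a 2×2 Jordan block J_2(-4): exp(t · J_2(-4)) = e^(-4t)·(I + t·N), where N is the 2×2 nilpotent shift.

After assembling e^{tJ} and conjugating by P, we get:

e^{tA} =
  [t*exp(-4*t) + exp(-4*t), -t*exp(-4*t)]
  [t*exp(-4*t), -t*exp(-4*t) + exp(-4*t)]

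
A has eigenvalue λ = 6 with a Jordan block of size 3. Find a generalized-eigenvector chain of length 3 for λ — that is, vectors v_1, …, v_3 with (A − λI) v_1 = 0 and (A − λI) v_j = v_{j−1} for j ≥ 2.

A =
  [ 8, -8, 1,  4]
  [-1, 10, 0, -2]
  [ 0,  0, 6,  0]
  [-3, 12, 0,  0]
A Jordan chain for λ = 6 of length 3:
v_1 = (2, -1, 0, -3)ᵀ
v_2 = (1, 0, 0, 0)ᵀ
v_3 = (0, 0, 1, 0)ᵀ

Let N = A − (6)·I. We want v_3 with N^3 v_3 = 0 but N^2 v_3 ≠ 0; then v_{j-1} := N · v_j for j = 3, …, 2.

Pick v_3 = (0, 0, 1, 0)ᵀ.
Then v_2 = N · v_3 = (1, 0, 0, 0)ᵀ.
Then v_1 = N · v_2 = (2, -1, 0, -3)ᵀ.

Sanity check: (A − (6)·I) v_1 = (0, 0, 0, 0)ᵀ = 0. ✓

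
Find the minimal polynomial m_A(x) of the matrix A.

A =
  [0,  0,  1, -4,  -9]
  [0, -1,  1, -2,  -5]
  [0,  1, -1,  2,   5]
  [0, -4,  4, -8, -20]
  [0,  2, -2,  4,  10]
x^3

The characteristic polynomial is χ_A(x) = x^5, so the eigenvalues are known. The minimal polynomial is
  m_A(x) = Π_λ (x − λ)^{k_λ}
where k_λ is the size of the *largest* Jordan block for λ (equivalently, the smallest k with (A − λI)^k v = 0 for every generalised eigenvector v of λ).

  λ = 0: largest Jordan block has size 3, contributing (x − 0)^3

So m_A(x) = x^3 = x^3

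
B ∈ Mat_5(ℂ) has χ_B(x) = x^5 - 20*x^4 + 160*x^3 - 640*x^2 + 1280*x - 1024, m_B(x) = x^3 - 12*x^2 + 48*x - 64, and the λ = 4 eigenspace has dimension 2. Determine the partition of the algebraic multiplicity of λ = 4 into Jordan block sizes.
Block sizes for λ = 4: [3, 2]

Step 1 — from the characteristic polynomial, algebraic multiplicity of λ = 4 is 5. From dim ker(B − (4)·I) = 2, there are exactly 2 Jordan blocks for λ = 4.
Step 2 — from the minimal polynomial, the factor (x − 4)^3 tells us the largest block for λ = 4 has size 3.
Step 3 — with total size 5, 2 blocks, and largest block 3, the block sizes (in nonincreasing order) are [3, 2].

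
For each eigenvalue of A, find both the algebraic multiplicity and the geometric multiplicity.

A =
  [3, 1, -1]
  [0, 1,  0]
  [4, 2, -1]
λ = 1: alg = 3, geom = 2

Step 1 — factor the characteristic polynomial to read off the algebraic multiplicities:
  χ_A(x) = (x - 1)^3

Step 2 — compute geometric multiplicities via the rank-nullity identity g(λ) = n − rank(A − λI):
  rank(A − (1)·I) = 1, so dim ker(A − (1)·I) = n − 1 = 2

Summary:
  λ = 1: algebraic multiplicity = 3, geometric multiplicity = 2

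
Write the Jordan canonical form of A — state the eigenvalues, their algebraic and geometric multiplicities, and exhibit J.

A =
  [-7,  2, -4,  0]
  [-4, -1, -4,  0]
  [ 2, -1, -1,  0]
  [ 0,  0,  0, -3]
J_2(-3) ⊕ J_1(-3) ⊕ J_1(-3)

The characteristic polynomial is
  det(x·I − A) = x^4 + 12*x^3 + 54*x^2 + 108*x + 81 = (x + 3)^4

Eigenvalues and multiplicities (the geometric multiplicity of λ is n − rank(A − λI), which equals the number of Jordan blocks for λ):
  λ = -3: algebraic multiplicity = 4, geometric multiplicity = 3

Determining the block sizes for each eigenvalue:
  λ = -3: 3 blocks summing to 4 forces exactly one block of size 2 and the rest size 1 → block sizes [2, 1, 1]

Assembling the blocks gives a Jordan form
J =
  [-3,  1,  0,  0]
  [ 0, -3,  0,  0]
  [ 0,  0, -3,  0]
  [ 0,  0,  0, -3]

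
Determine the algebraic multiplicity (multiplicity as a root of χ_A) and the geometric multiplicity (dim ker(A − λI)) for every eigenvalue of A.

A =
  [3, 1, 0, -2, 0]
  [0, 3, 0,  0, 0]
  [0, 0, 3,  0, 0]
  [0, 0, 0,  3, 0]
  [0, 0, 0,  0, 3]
λ = 3: alg = 5, geom = 4

Step 1 — factor the characteristic polynomial to read off the algebraic multiplicities:
  χ_A(x) = (x - 3)^5

Step 2 — compute geometric multiplicities via the rank-nullity identity g(λ) = n − rank(A − λI):
  rank(A − (3)·I) = 1, so dim ker(A − (3)·I) = n − 1 = 4

Summary:
  λ = 3: algebraic multiplicity = 5, geometric multiplicity = 4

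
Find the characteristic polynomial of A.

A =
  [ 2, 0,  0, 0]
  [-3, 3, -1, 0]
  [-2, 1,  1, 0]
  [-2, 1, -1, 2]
x^4 - 8*x^3 + 24*x^2 - 32*x + 16

Expanding det(x·I − A) (e.g. by cofactor expansion or by noting that A is similar to its Jordan form J, which has the same characteristic polynomial as A) gives
  χ_A(x) = x^4 - 8*x^3 + 24*x^2 - 32*x + 16
which factors as (x - 2)^4. The eigenvalues (with algebraic multiplicities) are λ = 2 with multiplicity 4.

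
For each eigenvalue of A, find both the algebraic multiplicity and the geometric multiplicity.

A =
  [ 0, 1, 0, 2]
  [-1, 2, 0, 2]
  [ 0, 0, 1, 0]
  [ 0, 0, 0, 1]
λ = 1: alg = 4, geom = 3

Step 1 — factor the characteristic polynomial to read off the algebraic multiplicities:
  χ_A(x) = (x - 1)^4

Step 2 — compute geometric multiplicities via the rank-nullity identity g(λ) = n − rank(A − λI):
  rank(A − (1)·I) = 1, so dim ker(A − (1)·I) = n − 1 = 3

Summary:
  λ = 1: algebraic multiplicity = 4, geometric multiplicity = 3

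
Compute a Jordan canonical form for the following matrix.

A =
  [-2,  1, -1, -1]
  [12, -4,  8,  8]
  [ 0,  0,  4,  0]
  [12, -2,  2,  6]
J_2(-2) ⊕ J_1(4) ⊕ J_1(4)

The characteristic polynomial is
  det(x·I − A) = x^4 - 4*x^3 - 12*x^2 + 32*x + 64 = (x - 4)^2*(x + 2)^2

Eigenvalues and multiplicities (the geometric multiplicity of λ is n − rank(A − λI), which equals the number of Jordan blocks for λ):
  λ = -2: algebraic multiplicity = 2, geometric multiplicity = 1
  λ = 4: algebraic multiplicity = 2, geometric multiplicity = 2

Determining the block sizes for each eigenvalue:
  λ = -2: one block (gm = 1), so the single block has size am = 2 → block sizes [2]
  λ = 4: gm = am = 2, so every block has size 1 → block sizes [1, 1]

Assembling the blocks gives a Jordan form
J =
  [-2,  1, 0, 0]
  [ 0, -2, 0, 0]
  [ 0,  0, 4, 0]
  [ 0,  0, 0, 4]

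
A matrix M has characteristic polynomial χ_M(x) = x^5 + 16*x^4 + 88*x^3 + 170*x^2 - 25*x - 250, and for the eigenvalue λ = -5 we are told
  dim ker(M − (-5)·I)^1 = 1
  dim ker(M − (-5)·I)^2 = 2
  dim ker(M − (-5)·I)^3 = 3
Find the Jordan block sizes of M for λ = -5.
Block sizes for λ = -5: [3]

From the dimensions of kernels of powers, the number of Jordan blocks of size at least j is d_j − d_{j−1} where d_j = dim ker(N^j) (with d_0 = 0). Computing the differences gives [1, 1, 1].
The number of blocks of size exactly k is (#blocks of size ≥ k) − (#blocks of size ≥ k + 1), so the partition is: 1 block(s) of size 3.
In nonincreasing order the block sizes are [3].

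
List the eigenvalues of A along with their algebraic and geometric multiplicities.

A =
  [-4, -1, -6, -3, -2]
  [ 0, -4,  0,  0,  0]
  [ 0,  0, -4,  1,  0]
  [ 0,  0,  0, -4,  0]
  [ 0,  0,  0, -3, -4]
λ = -4: alg = 5, geom = 3

Step 1 — factor the characteristic polynomial to read off the algebraic multiplicities:
  χ_A(x) = (x + 4)^5

Step 2 — compute geometric multiplicities via the rank-nullity identity g(λ) = n − rank(A − λI):
  rank(A − (-4)·I) = 2, so dim ker(A − (-4)·I) = n − 2 = 3

Summary:
  λ = -4: algebraic multiplicity = 5, geometric multiplicity = 3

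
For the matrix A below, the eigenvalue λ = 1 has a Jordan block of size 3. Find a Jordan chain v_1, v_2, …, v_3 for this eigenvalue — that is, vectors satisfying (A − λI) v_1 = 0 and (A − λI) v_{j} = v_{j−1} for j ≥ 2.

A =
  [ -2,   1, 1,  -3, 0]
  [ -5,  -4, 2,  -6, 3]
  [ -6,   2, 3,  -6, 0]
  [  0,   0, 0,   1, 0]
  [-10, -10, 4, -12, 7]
A Jordan chain for λ = 1 of length 3:
v_1 = (-2, -2, -4, 0, -4)ᵀ
v_2 = (-3, -5, -6, 0, -10)ᵀ
v_3 = (1, 0, 0, 0, 0)ᵀ

Let N = A − (1)·I. We want v_3 with N^3 v_3 = 0 but N^2 v_3 ≠ 0; then v_{j-1} := N · v_j for j = 3, …, 2.

Pick v_3 = (1, 0, 0, 0, 0)ᵀ.
Then v_2 = N · v_3 = (-3, -5, -6, 0, -10)ᵀ.
Then v_1 = N · v_2 = (-2, -2, -4, 0, -4)ᵀ.

Sanity check: (A − (1)·I) v_1 = (0, 0, 0, 0, 0)ᵀ = 0. ✓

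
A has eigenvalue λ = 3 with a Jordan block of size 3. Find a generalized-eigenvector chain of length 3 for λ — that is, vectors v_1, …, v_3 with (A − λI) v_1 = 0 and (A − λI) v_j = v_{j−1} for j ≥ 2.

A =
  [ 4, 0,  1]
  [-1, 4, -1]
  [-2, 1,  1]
A Jordan chain for λ = 3 of length 3:
v_1 = (-1, 0, 1)ᵀ
v_2 = (1, -1, -2)ᵀ
v_3 = (1, 0, 0)ᵀ

Let N = A − (3)·I. We want v_3 with N^3 v_3 = 0 but N^2 v_3 ≠ 0; then v_{j-1} := N · v_j for j = 3, …, 2.

Pick v_3 = (1, 0, 0)ᵀ.
Then v_2 = N · v_3 = (1, -1, -2)ᵀ.
Then v_1 = N · v_2 = (-1, 0, 1)ᵀ.

Sanity check: (A − (3)·I) v_1 = (0, 0, 0)ᵀ = 0. ✓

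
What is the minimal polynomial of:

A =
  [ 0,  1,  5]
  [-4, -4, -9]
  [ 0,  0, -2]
x^3 + 6*x^2 + 12*x + 8

The characteristic polynomial is χ_A(x) = (x + 2)^3, so the eigenvalues are known. The minimal polynomial is
  m_A(x) = Π_λ (x − λ)^{k_λ}
where k_λ is the size of the *largest* Jordan block for λ (equivalently, the smallest k with (A − λI)^k v = 0 for every generalised eigenvector v of λ).

  λ = -2: largest Jordan block has size 3, contributing (x + 2)^3

So m_A(x) = (x + 2)^3 = x^3 + 6*x^2 + 12*x + 8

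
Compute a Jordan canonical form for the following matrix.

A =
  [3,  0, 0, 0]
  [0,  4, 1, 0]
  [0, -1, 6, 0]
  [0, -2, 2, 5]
J_1(3) ⊕ J_2(5) ⊕ J_1(5)

The characteristic polynomial is
  det(x·I − A) = x^4 - 18*x^3 + 120*x^2 - 350*x + 375 = (x - 5)^3*(x - 3)

Eigenvalues and multiplicities (the geometric multiplicity of λ is n − rank(A − λI), which equals the number of Jordan blocks for λ):
  λ = 3: algebraic multiplicity = 1, geometric multiplicity = 1
  λ = 5: algebraic multiplicity = 3, geometric multiplicity = 2

Determining the block sizes for each eigenvalue:
  λ = 3: one block (gm = 1), so the single block has size am = 1 → block sizes [1]
  λ = 5: 2 blocks summing to 3 forces exactly one block of size 2 and the rest size 1 → block sizes [2, 1]

Assembling the blocks gives a Jordan form
J =
  [3, 0, 0, 0]
  [0, 5, 1, 0]
  [0, 0, 5, 0]
  [0, 0, 0, 5]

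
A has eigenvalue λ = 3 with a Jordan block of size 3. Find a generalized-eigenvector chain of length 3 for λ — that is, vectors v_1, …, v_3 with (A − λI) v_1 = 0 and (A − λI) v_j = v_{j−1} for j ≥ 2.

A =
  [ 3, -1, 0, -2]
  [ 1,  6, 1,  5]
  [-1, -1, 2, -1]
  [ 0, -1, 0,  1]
A Jordan chain for λ = 3 of length 3:
v_1 = (-1, 2, 0, -1)ᵀ
v_2 = (0, 1, -1, 0)ᵀ
v_3 = (1, 0, 0, 0)ᵀ

Let N = A − (3)·I. We want v_3 with N^3 v_3 = 0 but N^2 v_3 ≠ 0; then v_{j-1} := N · v_j for j = 3, …, 2.

Pick v_3 = (1, 0, 0, 0)ᵀ.
Then v_2 = N · v_3 = (0, 1, -1, 0)ᵀ.
Then v_1 = N · v_2 = (-1, 2, 0, -1)ᵀ.

Sanity check: (A − (3)·I) v_1 = (0, 0, 0, 0)ᵀ = 0. ✓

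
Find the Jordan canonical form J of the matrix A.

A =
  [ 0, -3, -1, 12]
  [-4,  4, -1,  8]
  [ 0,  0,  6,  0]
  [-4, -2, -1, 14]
J_3(6) ⊕ J_1(6)

The characteristic polynomial is
  det(x·I − A) = x^4 - 24*x^3 + 216*x^2 - 864*x + 1296 = (x - 6)^4

Eigenvalues and multiplicities (the geometric multiplicity of λ is n − rank(A − λI), which equals the number of Jordan blocks for λ):
  λ = 6: algebraic multiplicity = 4, geometric multiplicity = 2

Determining the block sizes for each eigenvalue:
  λ = 6: with am = 4 and gm = 2, the partition is not yet determined (e.g. several partitions of 4 into 2 parts exist). Let N = A − (6)·I. Computing rank(N^1) = 2, rank(N^2) = 1, rank(N^3) = 0; the number of blocks of size ≥ j is rank(N^{j−1}) − rank(N^j), giving [2, 1, 1]. So we have 1 block(s) of size 3, 1 block(s) of size 1 → block sizes [3, 1]

Assembling the blocks gives a Jordan form
J =
  [6, 1, 0, 0]
  [0, 6, 1, 0]
  [0, 0, 6, 0]
  [0, 0, 0, 6]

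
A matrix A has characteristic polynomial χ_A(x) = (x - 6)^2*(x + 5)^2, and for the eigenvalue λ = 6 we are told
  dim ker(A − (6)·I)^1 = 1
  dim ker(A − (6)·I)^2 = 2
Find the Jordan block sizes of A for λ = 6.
Block sizes for λ = 6: [2]

From the dimensions of kernels of powers, the number of Jordan blocks of size at least j is d_j − d_{j−1} where d_j = dim ker(N^j) (with d_0 = 0). Computing the differences gives [1, 1].
The number of blocks of size exactly k is (#blocks of size ≥ k) − (#blocks of size ≥ k + 1), so the partition is: 1 block(s) of size 2.
In nonincreasing order the block sizes are [2].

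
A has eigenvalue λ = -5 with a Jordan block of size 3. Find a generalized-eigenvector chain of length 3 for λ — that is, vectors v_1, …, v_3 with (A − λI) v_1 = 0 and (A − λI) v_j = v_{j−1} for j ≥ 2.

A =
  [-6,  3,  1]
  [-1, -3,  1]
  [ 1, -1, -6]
A Jordan chain for λ = -5 of length 3:
v_1 = (-1, 0, -1)ᵀ
v_2 = (-1, -1, 1)ᵀ
v_3 = (1, 0, 0)ᵀ

Let N = A − (-5)·I. We want v_3 with N^3 v_3 = 0 but N^2 v_3 ≠ 0; then v_{j-1} := N · v_j for j = 3, …, 2.

Pick v_3 = (1, 0, 0)ᵀ.
Then v_2 = N · v_3 = (-1, -1, 1)ᵀ.
Then v_1 = N · v_2 = (-1, 0, -1)ᵀ.

Sanity check: (A − (-5)·I) v_1 = (0, 0, 0)ᵀ = 0. ✓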